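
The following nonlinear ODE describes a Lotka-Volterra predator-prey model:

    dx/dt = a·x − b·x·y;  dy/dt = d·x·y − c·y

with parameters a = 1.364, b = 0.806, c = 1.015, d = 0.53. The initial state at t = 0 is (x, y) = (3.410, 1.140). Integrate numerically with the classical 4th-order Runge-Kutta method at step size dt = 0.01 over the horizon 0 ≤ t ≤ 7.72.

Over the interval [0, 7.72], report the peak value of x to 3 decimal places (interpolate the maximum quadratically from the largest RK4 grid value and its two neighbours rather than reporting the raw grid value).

t=0.000: state=(3.410, 1.140)
step 1 (dt=0.01): k1=(1.518, 0.903), k2=(1.509, 0.911), k3=(1.509, 0.911), k4=(1.500, 0.920); state += dt/6·(k1+2k2+2k3+k4)
t=0.010: state=(3.425, 1.149)
t=0.020: state=(3.440, 1.158)
t=0.030: state=(3.455, 1.168)
continuing one RK4 step at a time; state shown every 25 steps (Δt=0.25):
t=0.250: state=(3.712, 1.421)
t=0.500: state=(3.775, 1.816)
t=0.750: state=(3.512, 2.292)
t=1.000: state=(2.970, 2.738)
t=1.250: state=(2.330, 3.018)
t=1.500: state=(1.768, 3.068)
t=1.750: state=(1.356, 2.923)
t=2.000: state=(1.085, 2.662)
t=2.250: state=(0.920, 2.357)
t=2.500: state=(0.830, 2.052)
t=2.750: state=(0.795, 1.772)
t=3.000: state=(0.802, 1.528)
t=3.250: state=(0.847, 1.322)
t=3.500: state=(0.929, 1.153)
t=3.750: state=(1.050, 1.020)
t=4.000: state=(1.215, 0.919)
t=4.250: state=(1.431, 0.849)
t=4.500: state=(1.704, 0.810)
t=4.750: state=(2.038, 0.805)
t=5.000: state=(2.430, 0.839)
t=5.250: state=(2.864, 0.924)
t=5.500: state=(3.296, 1.079)
t=5.750: state=(3.644, 1.328)
t=6.000: state=(3.788, 1.691)
t=6.250: state=(3.622, 2.151)
t=6.500: state=(3.146, 2.621)
t=6.750: state=(2.513, 2.960)
t=7.000: state=(1.916, 3.077)
t=7.250: state=(1.459, 2.980)
t=7.500: state=(1.151, 2.745)
t=7.720: state=(0.977, 2.484)
largest grid value and its neighbours: x(5.990)=3.78797, x(6.000)=3.78827, x(6.010)=3.78806
parabola through these three points peaks at t≈6.001 with x≈3.78827

max x = 3.788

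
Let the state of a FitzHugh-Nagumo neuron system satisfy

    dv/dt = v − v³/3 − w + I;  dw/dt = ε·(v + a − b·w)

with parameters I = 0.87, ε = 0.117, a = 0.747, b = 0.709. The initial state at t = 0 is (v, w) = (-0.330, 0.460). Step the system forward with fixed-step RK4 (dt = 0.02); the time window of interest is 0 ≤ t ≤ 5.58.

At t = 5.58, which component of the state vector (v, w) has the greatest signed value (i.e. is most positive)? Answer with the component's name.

largest component: v

t=0.000: state=(-0.330, 0.460)
step 1 (dt=0.02): k1=(0.092, 0.011), k2=(0.093, 0.011), k3=(0.093, 0.011), k4=(0.093, 0.011); state += dt/6·(k1+2k2+2k3+k4)
t=0.020: state=(-0.328, 0.460)
t=0.040: state=(-0.326, 0.460)
t=0.060: state=(-0.324, 0.461)
continuing one RK4 step at a time; state shown every 10 steps (Δt=0.2):
t=0.200: state=(-0.310, 0.462)
t=0.400: state=(-0.287, 0.465)
t=0.600: state=(-0.259, 0.468)
t=0.800: state=(-0.227, 0.472)
t=1.000: state=(-0.189, 0.477)
t=1.200: state=(-0.145, 0.483)
t=1.400: state=(-0.092, 0.489)
t=1.600: state=(-0.028, 0.497)
t=1.800: state=(0.047, 0.507)
t=2.000: state=(0.137, 0.518)
t=2.200: state=(0.243, 0.531)
t=2.400: state=(0.368, 0.547)
t=2.600: state=(0.513, 0.565)
t=2.800: state=(0.676, 0.587)
t=3.000: state=(0.853, 0.612)
t=3.200: state=(1.034, 0.641)
t=3.400: state=(1.206, 0.674)
t=3.600: state=(1.357, 0.710)
t=3.800: state=(1.478, 0.749)
t=4.000: state=(1.566, 0.789)
t=4.200: state=(1.626, 0.831)
t=4.400: state=(1.662, 0.873)
t=4.600: state=(1.680, 0.914)
t=4.800: state=(1.685, 0.956)
t=5.000: state=(1.682, 0.996)
t=5.200: state=(1.674, 1.036)
t=5.400: state=(1.661, 1.075)
t=5.580: state=(1.647, 1.110)
compare at T: v=1.647, w=1.110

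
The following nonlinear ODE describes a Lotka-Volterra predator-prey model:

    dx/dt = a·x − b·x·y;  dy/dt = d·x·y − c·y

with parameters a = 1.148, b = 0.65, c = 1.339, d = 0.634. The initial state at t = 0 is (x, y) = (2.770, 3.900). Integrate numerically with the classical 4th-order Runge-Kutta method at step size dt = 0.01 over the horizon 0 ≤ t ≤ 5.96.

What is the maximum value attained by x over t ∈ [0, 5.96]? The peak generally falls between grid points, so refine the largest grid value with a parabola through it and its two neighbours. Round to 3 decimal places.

t=0.000: state=(2.770, 3.900)
step 1 (dt=0.01): k1=(-3.842, 1.627), k2=(-3.830, 1.583), k3=(-3.830, 1.583), k4=(-3.817, 1.539); state += dt/6·(k1+2k2+2k3+k4)
t=0.010: state=(2.732, 3.916)
t=0.020: state=(2.694, 3.931)
t=0.030: state=(2.656, 3.945)
continuing one RK4 step at a time; state shown every 20 steps (Δt=0.2):
t=0.200: state=(2.071, 4.049)
t=0.400: state=(1.551, 3.889)
t=0.600: state=(1.202, 3.538)
t=0.800: state=(0.982, 3.105)
t=1.000: state=(0.849, 2.666)
t=1.200: state=(0.776, 2.260)
t=1.400: state=(0.745, 1.903)
t=1.600: state=(0.747, 1.600)
t=1.800: state=(0.776, 1.348)
t=2.000: state=(0.831, 1.142)
t=2.200: state=(0.912, 0.975)
t=2.400: state=(1.020, 0.843)
t=2.600: state=(1.158, 0.740)
t=2.800: state=(1.330, 0.663)
t=3.000: state=(1.541, 0.608)
t=3.200: state=(1.795, 0.574)
t=3.400: state=(2.099, 0.562)
t=3.600: state=(2.453, 0.574)
t=3.800: state=(2.858, 0.614)
t=4.000: state=(3.304, 0.694)
t=4.200: state=(3.767, 0.832)
t=4.400: state=(4.197, 1.055)
t=4.600: state=(4.507, 1.404)
t=4.800: state=(4.578, 1.917)
t=5.000: state=(4.304, 2.586)
t=5.200: state=(3.693, 3.294)
t=5.400: state=(2.914, 3.833)
t=5.600: state=(2.188, 4.047)
t=5.800: state=(1.634, 3.938)
t=5.960: state=(1.319, 3.688)
largest grid value and its neighbours: x(4.740)=4.58959, x(4.750)=4.58982, x(4.760)=4.58921
parabola through these three points peaks at t≈4.748 with x≈4.58984

max x = 4.590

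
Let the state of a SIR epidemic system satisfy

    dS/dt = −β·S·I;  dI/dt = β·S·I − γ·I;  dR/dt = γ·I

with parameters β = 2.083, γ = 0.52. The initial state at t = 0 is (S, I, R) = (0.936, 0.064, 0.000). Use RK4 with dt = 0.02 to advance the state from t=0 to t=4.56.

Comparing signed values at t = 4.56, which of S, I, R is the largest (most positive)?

largest component: R

t=0.000: state=(0.936, 0.064, 0.000)
step 1 (dt=0.02): k1=(-0.125, 0.092, 0.033), k2=(-0.126, 0.093, 0.034), k3=(-0.126, 0.093, 0.034), k4=(-0.128, 0.094, 0.034); state += dt/6·(k1+2k2+2k3+k4)
t=0.020: state=(0.933, 0.066, 0.001)
t=0.040: state=(0.931, 0.068, 0.001)
t=0.060: state=(0.928, 0.070, 0.002)
continuing one RK4 step at a time; state shown every 10 steps (Δt=0.2):
t=0.200: state=(0.908, 0.085, 0.008)
t=0.400: state=(0.872, 0.111, 0.018)
t=0.600: state=(0.827, 0.142, 0.031)
t=0.800: state=(0.774, 0.179, 0.048)
t=1.000: state=(0.712, 0.220, 0.068)
t=1.200: state=(0.644, 0.263, 0.093)
t=1.400: state=(0.572, 0.305, 0.123)
t=1.600: state=(0.500, 0.344, 0.157)
t=1.800: state=(0.430, 0.376, 0.194)
t=2.000: state=(0.366, 0.400, 0.234)
t=2.200: state=(0.309, 0.414, 0.277)
t=2.400: state=(0.259, 0.420, 0.320)
t=2.600: state=(0.218, 0.418, 0.364)
t=2.800: state=(0.183, 0.410, 0.407)
t=3.000: state=(0.155, 0.396, 0.449)
t=3.200: state=(0.132, 0.379, 0.489)
t=3.400: state=(0.113, 0.359, 0.528)
t=3.600: state=(0.098, 0.338, 0.564)
t=3.800: state=(0.085, 0.317, 0.598)
t=4.000: state=(0.075, 0.295, 0.630)
t=4.200: state=(0.067, 0.274, 0.659)
t=4.400: state=(0.060, 0.253, 0.687)
t=4.560: state=(0.055, 0.238, 0.707)
compare at T: S=0.055, I=0.238, R=0.707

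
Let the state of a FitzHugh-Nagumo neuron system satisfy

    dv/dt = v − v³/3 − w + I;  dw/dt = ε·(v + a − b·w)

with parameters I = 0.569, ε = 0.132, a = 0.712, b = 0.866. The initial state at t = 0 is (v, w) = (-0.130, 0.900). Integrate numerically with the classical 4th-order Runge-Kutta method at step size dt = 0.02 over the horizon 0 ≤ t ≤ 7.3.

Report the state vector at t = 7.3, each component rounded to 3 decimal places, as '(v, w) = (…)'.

t=0.000: state=(-0.130, 0.900)
step 1 (dt=0.02): k1=(-0.460, -0.026), k2=(-0.465, -0.027), k3=(-0.465, -0.027), k4=(-0.469, -0.027); state += dt/6·(k1+2k2+2k3+k4)
t=0.020: state=(-0.139, 0.899)
t=0.040: state=(-0.149, 0.899)
t=0.060: state=(-0.158, 0.898)
continuing one RK4 step at a time; state shown every 25 steps (Δt=0.5):
t=0.500: state=(-0.419, 0.879)
t=1.000: state=(-0.829, 0.836)
t=1.500: state=(-1.269, 0.767)
t=2.000: state=(-1.567, 0.678)
t=2.500: state=(-1.683, 0.581)
t=3.000: state=(-1.700, 0.486)
t=3.500: state=(-1.676, 0.396)
t=4.000: state=(-1.638, 0.313)
t=4.500: state=(-1.595, 0.238)
t=5.000: state=(-1.550, 0.170)
t=5.500: state=(-1.504, 0.108)
t=6.000: state=(-1.458, 0.053)
t=6.500: state=(-1.412, 0.003)
t=7.000: state=(-1.366, -0.040)
t=7.300: state=(-1.338, -0.064)

(v, w) = (-1.338, -0.064)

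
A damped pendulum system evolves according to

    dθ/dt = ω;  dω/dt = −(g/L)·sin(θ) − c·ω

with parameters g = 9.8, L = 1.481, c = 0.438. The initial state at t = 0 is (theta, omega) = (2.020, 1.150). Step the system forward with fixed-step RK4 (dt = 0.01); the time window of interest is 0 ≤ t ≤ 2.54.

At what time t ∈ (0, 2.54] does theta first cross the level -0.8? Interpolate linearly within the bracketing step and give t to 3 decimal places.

t = 1.332

t=0.000: state=(2.020, 1.150)
step 1 (dt=0.01): k1=(1.150, -6.464), k2=(1.118, -6.434), k3=(1.118, -6.434), k4=(1.086, -6.404); state += dt/6·(k1+2k2+2k3+k4)
t=0.010: state=(2.031, 1.086)
t=0.020: state=(2.042, 1.022)
t=0.030: state=(2.052, 0.959)
continuing one RK4 step at a time; state shown every 10 steps (Δt=0.1):
t=0.100: state=(2.104, 0.532)
t=0.200: state=(2.128, -0.043)
t=0.300: state=(2.096, -0.595)
t=0.400: state=(2.009, -1.142)
t=0.500: state=(1.867, -1.695)
t=0.600: state=(1.670, -2.256)
t=0.700: state=(1.416, -2.805)
t=0.800: state=(1.110, -3.300)
t=0.900: state=(0.760, -3.678)
t=1.000: state=(0.381, -3.868)
t=1.100: state=(-0.005, -3.821)
t=1.200: state=(-0.375, -3.533)
t=1.300: state=(-0.705, -3.048)
t=1.330: state=(-0.794, -2.873)
next step: t=1.340: state=(-0.823, -2.813) — theta has crossed -0.8
linear interpolation between t=1.330 (-0.79425) and t=1.340 (-0.82268) → t≈1.332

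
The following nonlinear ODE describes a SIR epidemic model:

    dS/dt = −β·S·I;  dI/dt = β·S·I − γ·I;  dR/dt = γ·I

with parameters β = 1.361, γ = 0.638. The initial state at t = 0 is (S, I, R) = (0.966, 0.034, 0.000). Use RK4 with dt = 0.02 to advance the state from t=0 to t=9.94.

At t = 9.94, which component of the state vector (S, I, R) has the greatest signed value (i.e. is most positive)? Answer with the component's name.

t=0.000: state=(0.966, 0.034, 0.000)
step 1 (dt=0.02): k1=(-0.045, 0.023, 0.022), k2=(-0.045, 0.023, 0.022), k3=(-0.045, 0.023, 0.022), k4=(-0.045, 0.023, 0.022); state += dt/6·(k1+2k2+2k3+k4)
t=0.020: state=(0.965, 0.034, 0.000)
t=0.040: state=(0.964, 0.035, 0.001)
t=0.060: state=(0.963, 0.035, 0.001)
continuing one RK4 step at a time; state shown every 25 steps (Δt=0.5):
t=0.500: state=(0.940, 0.047, 0.013)
t=1.000: state=(0.905, 0.064, 0.031)
t=1.500: state=(0.860, 0.085, 0.054)
t=2.000: state=(0.805, 0.109, 0.085)
t=2.500: state=(0.741, 0.135, 0.124)
t=3.000: state=(0.670, 0.158, 0.171)
t=3.500: state=(0.598, 0.177, 0.225)
t=4.000: state=(0.528, 0.189, 0.283)
t=4.500: state=(0.463, 0.192, 0.345)
t=5.000: state=(0.407, 0.188, 0.405)
t=5.500: state=(0.359, 0.177, 0.464)
t=6.000: state=(0.320, 0.162, 0.518)
t=6.500: state=(0.288, 0.145, 0.567)
t=7.000: state=(0.263, 0.127, 0.610)
t=7.500: state=(0.243, 0.110, 0.648)
t=8.000: state=(0.226, 0.093, 0.680)
t=8.500: state=(0.213, 0.079, 0.708)
t=9.000: state=(0.203, 0.066, 0.731)
t=9.500: state=(0.195, 0.055, 0.750)
t=9.940: state=(0.189, 0.047, 0.764)
compare at T: S=0.189, I=0.047, R=0.764

largest component: R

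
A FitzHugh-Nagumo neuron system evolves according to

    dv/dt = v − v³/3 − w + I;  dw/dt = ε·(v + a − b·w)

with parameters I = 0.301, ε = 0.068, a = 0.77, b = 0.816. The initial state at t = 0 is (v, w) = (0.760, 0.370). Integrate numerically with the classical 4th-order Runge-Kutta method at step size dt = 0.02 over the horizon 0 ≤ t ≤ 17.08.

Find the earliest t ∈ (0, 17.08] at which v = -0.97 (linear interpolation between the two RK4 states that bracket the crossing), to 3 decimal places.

t = 11.265

t=0.000: state=(0.760, 0.370)
step 1 (dt=0.02): k1=(0.545, 0.084), k2=(0.546, 0.084), k3=(0.546, 0.084), k4=(0.548, 0.084); state += dt/6·(k1+2k2+2k3+k4)
t=0.020: state=(0.771, 0.372)
t=0.040: state=(0.782, 0.373)
t=0.060: state=(0.793, 0.375)
continuing one RK4 step at a time; state shown every 50 steps (Δt=1):
t=1.000: state=(1.285, 0.470)
t=2.000: state=(1.510, 0.590)
t=3.000: state=(1.511, 0.709)
t=4.000: state=(1.445, 0.820)
t=5.000: state=(1.357, 0.919)
t=6.000: state=(1.256, 1.007)
t=7.000: state=(1.135, 1.083)
t=8.000: state=(0.981, 1.145)
t=9.000: state=(0.761, 1.193)
t=10.000: state=(0.367, 1.218)
t=11.000: state=(-0.573, 1.201)
t=11.260: state=(-0.962, 1.184)
next step: t=11.280: state=(-0.993, 1.182) — v has crossed -0.97
linear interpolation between t=11.260 (-0.96245) and t=11.280 (-0.99340) → t≈11.265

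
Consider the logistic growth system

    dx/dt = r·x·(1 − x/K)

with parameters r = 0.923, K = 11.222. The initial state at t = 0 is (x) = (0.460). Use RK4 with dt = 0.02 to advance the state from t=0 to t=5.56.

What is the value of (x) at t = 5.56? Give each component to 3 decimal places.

(x) = (9.860)

t=0.000: state=(0.460)
step 1 (dt=0.02): k1=(0.407), k2=(0.411), k3=(0.411), k4=(0.414); state += dt/6·(k1+2k2+2k3+k4)
t=0.020: state=(0.468)
t=0.040: state=(0.477)
t=0.060: state=(0.485)
continuing one RK4 step at a time; state shown every 10 steps (Δt=0.2):
t=0.200: state=(0.549)
t=0.400: state=(0.653)
t=0.600: state=(0.777)
t=0.800: state=(0.921)
t=1.000: state=(1.090)
t=1.200: state=(1.286)
t=1.400: state=(1.511)
t=1.600: state=(1.769)
t=1.800: state=(2.062)
t=2.000: state=(2.391)
t=2.200: state=(2.757)
t=2.400: state=(3.158)
t=2.600: state=(3.594)
t=2.800: state=(4.059)
t=3.000: state=(4.548)
t=3.200: state=(5.055)
t=3.400: state=(5.571)
t=3.600: state=(6.087)
t=3.800: state=(6.596)
t=4.000: state=(7.089)
t=4.200: state=(7.558)
t=4.400: state=(7.998)
t=4.600: state=(8.405)
t=4.800: state=(8.777)
t=5.000: state=(9.111)
t=5.200: state=(9.410)
t=5.400: state=(9.673)
t=5.560: state=(9.860)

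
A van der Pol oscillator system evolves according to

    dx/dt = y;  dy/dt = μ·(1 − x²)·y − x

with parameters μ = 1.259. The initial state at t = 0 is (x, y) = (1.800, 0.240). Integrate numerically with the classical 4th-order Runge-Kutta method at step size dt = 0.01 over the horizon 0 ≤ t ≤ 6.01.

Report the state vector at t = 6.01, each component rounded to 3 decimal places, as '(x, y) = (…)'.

(x, y) = (1.157, 2.840)

t=0.000: state=(1.800, 0.240)
step 1 (dt=0.01): k1=(0.240, -2.477), k2=(0.228, -2.444), k3=(0.228, -2.445), k4=(0.216, -2.412); state += dt/6·(k1+2k2+2k3+k4)
t=0.010: state=(1.802, 0.216)
t=0.020: state=(1.804, 0.192)
t=0.030: state=(1.806, 0.169)
continuing one RK4 step at a time; state shown every 20 steps (Δt=0.2):
t=0.200: state=(1.806, -0.140)
t=0.400: state=(1.755, -0.356)
t=0.600: state=(1.669, -0.491)
t=0.800: state=(1.561, -0.594)
t=1.000: state=(1.432, -0.693)
t=1.200: state=(1.283, -0.806)
t=1.400: state=(1.108, -0.950)
t=1.600: state=(0.899, -1.149)
t=1.800: state=(0.642, -1.433)
t=2.000: state=(0.317, -1.842)
t=2.200: state=(-0.104, -2.381)
t=2.400: state=(-0.633, -2.870)
t=2.600: state=(-1.212, -2.773)
t=2.800: state=(-1.682, -1.822)
t=3.000: state=(-1.933, -0.738)
t=3.200: state=(-2.007, -0.074)
t=3.400: state=(-1.986, 0.246)
t=3.600: state=(-1.919, 0.402)
t=3.800: state=(-1.829, 0.492)
t=4.000: state=(-1.724, 0.561)
t=4.200: state=(-1.605, 0.629)
t=4.400: state=(-1.472, 0.707)
t=4.600: state=(-1.321, 0.806)
t=4.800: state=(-1.147, 0.939)
t=5.000: state=(-0.942, 1.124)
t=5.200: state=(-0.692, 1.391)
t=5.400: state=(-0.377, 1.779)
t=5.600: state=(0.029, 2.305)
t=5.800: state=(0.546, 2.831)
t=6.000: state=(1.129, 2.863)
t=6.010: state=(1.157, 2.840)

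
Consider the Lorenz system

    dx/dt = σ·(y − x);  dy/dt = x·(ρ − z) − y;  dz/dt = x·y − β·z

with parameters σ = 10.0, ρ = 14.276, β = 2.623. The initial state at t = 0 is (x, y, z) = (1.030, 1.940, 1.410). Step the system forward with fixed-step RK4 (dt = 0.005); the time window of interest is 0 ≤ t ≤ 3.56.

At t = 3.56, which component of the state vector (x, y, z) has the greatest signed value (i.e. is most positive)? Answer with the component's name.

t=0.000: state=(1.030, 1.940, 1.410)
step 1 (dt=0.005): k1=(9.100, 11.312, -1.700), k2=(9.155, 11.581, -1.615), k3=(9.161, 11.582, -1.615), k4=(9.221, 11.852, -1.528); state += dt/6·(k1+2k2+2k3+k4)
t=0.005: state=(1.076, 1.998, 1.402)
t=0.010: state=(1.122, 2.059, 1.395)
t=0.015: state=(1.169, 2.122, 1.388)
continuing one RK4 step at a time; state shown every 40 steps (Δt=0.2):
t=0.200: state=(4.239, 6.973, 2.639)
t=0.400: state=(11.048, 12.779, 16.414)
t=0.600: state=(5.034, 0.686, 18.546)
t=0.800: state=(0.672, 0.053, 11.002)
t=1.000: state=(0.357, 0.446, 6.526)
t=1.200: state=(0.852, 1.309, 3.941)
t=1.400: state=(2.695, 4.307, 3.086)
t=1.600: state=(8.150, 11.658, 9.087)
t=1.800: state=(8.832, 4.998, 20.682)
t=2.000: state=(2.190, 0.582, 13.726)
t=2.200: state=(1.148, 1.292, 8.304)
t=2.400: state=(2.252, 3.284, 5.491)
t=2.600: state=(5.903, 8.595, 7.105)
t=2.800: state=(9.744, 9.063, 18.041)
t=3.000: state=(4.417, 1.897, 16.058)
t=3.200: state=(2.161, 2.091, 10.260)
t=3.400: state=(3.261, 4.417, 7.368)
t=3.560: state=(5.972, 8.137, 8.720)
compare at T: x=5.972, y=8.137, z=8.720

largest component: z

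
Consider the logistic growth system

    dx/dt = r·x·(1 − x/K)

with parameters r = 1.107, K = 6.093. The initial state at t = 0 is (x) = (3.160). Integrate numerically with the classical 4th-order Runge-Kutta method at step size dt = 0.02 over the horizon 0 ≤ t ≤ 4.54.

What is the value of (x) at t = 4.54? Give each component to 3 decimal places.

(x) = (6.056)

t=0.000: state=(3.160)
step 1 (dt=0.02): k1=(1.684), k2=(1.683), k3=(1.683), k4=(1.682); state += dt/6·(k1+2k2+2k3+k4)
t=0.020: state=(3.194)
t=0.040: state=(3.227)
t=0.060: state=(3.261)
continuing one RK4 step at a time; state shown every 10 steps (Δt=0.2):
t=0.200: state=(3.494)
t=0.400: state=(3.817)
t=0.600: state=(4.123)
t=0.800: state=(4.406)
t=1.000: state=(4.663)
t=1.200: state=(4.891)
t=1.400: state=(5.090)
t=1.600: state=(5.262)
t=1.800: state=(5.409)
t=2.000: state=(5.532)
t=2.200: state=(5.635)
t=2.400: state=(5.720)
t=2.600: state=(5.791)
t=2.800: state=(5.848)
t=3.000: state=(5.895)
t=3.200: state=(5.934)
t=3.400: state=(5.965)
t=3.600: state=(5.990)
t=3.800: state=(6.010)
t=4.000: state=(6.026)
t=4.200: state=(6.039)
t=4.400: state=(6.050)
t=4.540: state=(6.056)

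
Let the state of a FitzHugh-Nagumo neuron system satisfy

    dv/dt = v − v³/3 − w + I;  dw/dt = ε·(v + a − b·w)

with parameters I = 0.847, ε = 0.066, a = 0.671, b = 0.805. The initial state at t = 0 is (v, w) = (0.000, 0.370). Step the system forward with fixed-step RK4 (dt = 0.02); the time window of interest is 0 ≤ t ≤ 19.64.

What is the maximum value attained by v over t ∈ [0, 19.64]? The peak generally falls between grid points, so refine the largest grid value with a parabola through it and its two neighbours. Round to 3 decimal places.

t=0.000: state=(0.000, 0.370)
step 1 (dt=0.02): k1=(0.477, 0.025), k2=(0.482, 0.025), k3=(0.482, 0.025), k4=(0.486, 0.025); state += dt/6·(k1+2k2+2k3+k4)
t=0.020: state=(0.010, 0.370)
t=0.040: state=(0.019, 0.371)
t=0.060: state=(0.029, 0.372)
continuing one RK4 step at a time; state shown every 50 steps (Δt=1):
t=1.000: state=(0.759, 0.415)
t=2.000: state=(1.651, 0.518)
t=3.000: state=(1.822, 0.649)
t=4.000: state=(1.790, 0.774)
t=5.000: state=(1.737, 0.891)
t=6.000: state=(1.682, 0.998)
t=7.000: state=(1.626, 1.096)
t=8.000: state=(1.570, 1.185)
t=9.000: state=(1.512, 1.266)
t=10.000: state=(1.452, 1.339)
t=11.000: state=(1.391, 1.404)
t=12.000: state=(1.326, 1.462)
t=13.000: state=(1.258, 1.512)
t=14.000: state=(1.184, 1.556)
t=15.000: state=(1.101, 1.592)
t=16.000: state=(1.004, 1.620)
t=17.000: state=(0.883, 1.640)
t=18.000: state=(0.713, 1.650)
t=19.000: state=(0.424, 1.645)
t=19.640: state=(0.084, 1.629)
largest grid value and its neighbours: v(3.020)=1.82215, v(3.040)=1.82215, v(3.060)=1.82210
parabola through these three points peaks at t≈3.030 with v≈1.82215

max v = 1.822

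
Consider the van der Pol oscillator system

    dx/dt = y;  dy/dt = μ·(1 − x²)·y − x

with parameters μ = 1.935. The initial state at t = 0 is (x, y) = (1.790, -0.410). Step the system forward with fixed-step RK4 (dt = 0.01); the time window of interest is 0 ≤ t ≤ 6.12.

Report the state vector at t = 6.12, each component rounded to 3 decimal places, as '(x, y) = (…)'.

t=0.000: state=(1.790, -0.410)
step 1 (dt=0.01): k1=(-0.410, -0.041), k2=(-0.410, -0.044), k3=(-0.410, -0.044), k4=(-0.410, -0.047); state += dt/6·(k1+2k2+2k3+k4)
t=0.010: state=(1.786, -0.410)
t=0.020: state=(1.782, -0.411)
t=0.030: state=(1.778, -0.411)
continuing one RK4 step at a time; state shown every 20 steps (Δt=0.2):
t=0.200: state=(1.707, -0.427)
t=0.400: state=(1.618, -0.458)
t=0.600: state=(1.522, -0.501)
t=0.800: state=(1.417, -0.558)
t=1.000: state=(1.298, -0.635)
t=1.200: state=(1.161, -0.745)
t=1.400: state=(0.996, -0.909)
t=1.600: state=(0.791, -1.168)
t=1.800: state=(0.518, -1.599)
t=2.000: state=(0.131, -2.325)
t=2.200: state=(-0.434, -3.338)
t=2.400: state=(-1.159, -3.632)
t=2.600: state=(-1.748, -2.037)
t=2.800: state=(-1.985, -0.514)
t=3.000: state=(-2.018, 0.077)
t=3.200: state=(-1.980, 0.261)
t=3.400: state=(-1.921, 0.327)
t=3.600: state=(-1.851, 0.362)
t=3.800: state=(-1.776, 0.391)
t=4.000: state=(-1.695, 0.422)
t=4.200: state=(-1.607, 0.459)
t=4.400: state=(-1.511, 0.504)
t=4.600: state=(-1.404, 0.564)
t=4.800: state=(-1.284, 0.645)
t=5.000: state=(-1.144, 0.760)
t=5.200: state=(-0.976, 0.931)
t=5.400: state=(-0.765, 1.204)
t=5.600: state=(-0.482, 1.660)
t=5.800: state=(-0.080, 2.426)
t=6.000: state=(0.507, 3.438)
t=6.120: state=(0.943, 3.738)

(x, y) = (0.943, 3.738)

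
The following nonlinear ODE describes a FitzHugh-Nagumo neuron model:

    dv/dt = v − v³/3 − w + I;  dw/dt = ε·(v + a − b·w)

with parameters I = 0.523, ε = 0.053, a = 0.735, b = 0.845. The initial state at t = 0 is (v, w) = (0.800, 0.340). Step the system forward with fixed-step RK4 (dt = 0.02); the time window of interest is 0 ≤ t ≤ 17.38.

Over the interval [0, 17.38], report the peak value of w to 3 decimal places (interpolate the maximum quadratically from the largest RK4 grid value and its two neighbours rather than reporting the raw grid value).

t=0.000: state=(0.800, 0.340)
step 1 (dt=0.02): k1=(0.812, 0.066), k2=(0.815, 0.067), k3=(0.815, 0.067), k4=(0.817, 0.067); state += dt/6·(k1+2k2+2k3+k4)
t=0.020: state=(0.816, 0.341)
t=0.040: state=(0.833, 0.343)
t=0.060: state=(0.849, 0.344)
continuing one RK4 step at a time; state shown every 50 steps (Δt=1):
t=1.000: state=(1.518, 0.425)
t=2.000: state=(1.712, 0.530)
t=3.000: state=(1.696, 0.634)
t=4.000: state=(1.648, 0.731)
t=5.000: state=(1.595, 0.821)
t=6.000: state=(1.539, 0.904)
t=7.000: state=(1.481, 0.981)
t=8.000: state=(1.420, 1.051)
t=9.000: state=(1.355, 1.115)
t=10.000: state=(1.286, 1.173)
t=11.000: state=(1.209, 1.224)
t=12.000: state=(1.121, 1.269)
t=13.000: state=(1.016, 1.307)
t=14.000: state=(0.879, 1.337)
t=15.000: state=(0.675, 1.357)
t=16.000: state=(0.295, 1.362)
t=17.000: state=(-0.619, 1.336)
t=17.380: state=(-1.164, 1.310)
largest grid value and its neighbours: w(15.740)=1.36319, w(15.760)=1.36319, w(15.780)=1.36318
parabola through these three points peaks at t≈15.755 with w≈1.36319

max w = 1.363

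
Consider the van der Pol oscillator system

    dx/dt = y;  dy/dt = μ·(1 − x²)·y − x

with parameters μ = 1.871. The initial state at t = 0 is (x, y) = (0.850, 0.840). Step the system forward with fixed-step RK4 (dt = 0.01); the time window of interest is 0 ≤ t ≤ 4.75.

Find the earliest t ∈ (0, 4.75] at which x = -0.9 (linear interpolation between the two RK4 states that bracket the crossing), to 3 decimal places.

t=0.000: state=(0.850, 0.840)
step 1 (dt=0.01): k1=(0.840, -0.414), k2=(0.838, -0.430), k3=(0.838, -0.430), k4=(0.836, -0.447); state += dt/6·(k1+2k2+2k3+k4)
t=0.010: state=(0.858, 0.836)
t=0.020: state=(0.867, 0.831)
t=0.030: state=(0.875, 0.826)
continuing one RK4 step at a time; state shown every 20 steps (Δt=0.2):
t=0.200: state=(1.005, 0.694)
t=0.400: state=(1.121, 0.452)
t=0.600: state=(1.184, 0.182)
t=0.800: state=(1.195, -0.066)
t=1.000: state=(1.161, -0.277)
t=1.200: state=(1.086, -0.466)
t=1.400: state=(0.974, -0.659)
t=1.600: state=(0.820, -0.895)
t=1.800: state=(0.609, -1.231)
t=2.000: state=(0.315, -1.754)
t=2.200: state=(-0.111, -2.554)
t=2.400: state=(-0.711, -3.373)
t=2.450: state=(-0.882, -3.450)
next step: t=2.460: state=(-0.916, -3.453) — x has crossed -0.9
linear interpolation between t=2.450 (-0.88175) and t=2.460 (-0.91626) → t≈2.455

t = 2.455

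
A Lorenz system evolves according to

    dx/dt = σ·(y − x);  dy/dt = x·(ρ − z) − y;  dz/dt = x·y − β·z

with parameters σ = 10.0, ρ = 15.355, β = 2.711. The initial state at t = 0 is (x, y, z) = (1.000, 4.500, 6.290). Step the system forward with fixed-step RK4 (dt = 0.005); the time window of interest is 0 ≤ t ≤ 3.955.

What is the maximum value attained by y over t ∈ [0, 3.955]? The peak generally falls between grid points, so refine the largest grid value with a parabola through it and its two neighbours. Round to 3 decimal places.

max y = 11.995

t=0.000: state=(1.000, 4.500, 6.290)
step 1 (dt=0.005): k1=(35.000, 4.565, -12.552), k2=(34.239, 5.381, -12.061), k3=(34.279, 5.360, -12.071), k4=(33.554, 6.163, -11.586); state += dt/6·(k1+2k2+2k3+k4)
t=0.005: state=(1.171, 4.527, 6.230)
t=0.010: state=(1.336, 4.562, 6.174)
t=0.015: state=(1.494, 4.604, 6.123)
continuing one RK4 step at a time; state shown every 40 steps (Δt=0.2):
t=0.200: state=(6.595, 9.785, 8.280)
t=0.400: state=(10.058, 8.278, 20.486)
t=0.600: state=(3.769, 1.500, 16.025)
t=0.800: state=(2.127, 2.328, 9.976)
t=1.000: state=(3.900, 5.534, 7.558)
t=1.200: state=(8.478, 10.738, 13.021)
t=1.400: state=(7.779, 4.969, 19.454)
t=1.600: state=(3.386, 2.439, 13.707)
t=1.800: state=(3.475, 4.329, 9.562)
t=2.000: state=(6.557, 8.619, 10.731)
t=2.200: state=(8.757, 7.927, 18.012)
t=2.400: state=(5.024, 3.365, 15.912)
t=2.600: state=(3.800, 4.111, 11.422)
t=2.800: state=(5.773, 7.310, 10.844)
t=3.000: state=(8.288, 8.519, 16.085)
t=3.200: state=(6.119, 4.511, 16.644)
t=3.400: state=(4.340, 4.272, 12.745)
t=3.600: state=(5.525, 6.649, 11.466)
t=3.800: state=(7.698, 8.238, 14.978)
t=3.955: state=(7.159, 6.064, 16.828)
largest grid value and its neighbours: y(0.290)=11.98845, y(0.295)=11.99500, y(0.300)=11.98427
parabola through these three points peaks at t≈0.294 with y≈11.99513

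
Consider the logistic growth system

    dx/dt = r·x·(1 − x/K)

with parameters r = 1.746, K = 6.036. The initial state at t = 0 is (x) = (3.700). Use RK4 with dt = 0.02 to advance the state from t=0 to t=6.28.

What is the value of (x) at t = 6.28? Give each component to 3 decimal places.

t=0.000: state=(3.700)
step 1 (dt=0.02): k1=(2.500), k2=(2.490), k3=(2.490), k4=(2.480); state += dt/6·(k1+2k2+2k3+k4)
t=0.020: state=(3.750)
t=0.040: state=(3.799)
t=0.060: state=(3.848)
continuing one RK4 step at a time; state shown every 25 steps (Δt=0.5):
t=0.500: state=(4.776)
t=1.000: state=(5.437)
t=1.500: state=(5.770)
t=2.000: state=(5.922)
t=2.500: state=(5.988)
t=3.000: state=(6.016)
t=3.500: state=(6.028)
t=4.000: state=(6.032)
t=4.500: state=(6.035)
t=5.000: state=(6.035)
t=5.500: state=(6.036)
t=6.000: state=(6.036)
t=6.280: state=(6.036)

(x) = (6.036)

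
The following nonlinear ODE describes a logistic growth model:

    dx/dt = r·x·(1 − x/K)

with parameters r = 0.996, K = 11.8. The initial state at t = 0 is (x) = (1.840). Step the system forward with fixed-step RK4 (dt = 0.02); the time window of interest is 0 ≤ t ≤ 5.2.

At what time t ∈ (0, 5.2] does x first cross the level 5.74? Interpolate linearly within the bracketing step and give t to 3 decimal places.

t = 1.641

t=0.000: state=(1.840)
step 1 (dt=0.02): k1=(1.547), k2=(1.557), k3=(1.558), k4=(1.568); state += dt/6·(k1+2k2+2k3+k4)
t=0.020: state=(1.871)
t=0.040: state=(1.903)
t=0.060: state=(1.935)
continuing one RK4 step at a time; state shown every 10 steps (Δt=0.2):
t=0.200: state=(2.171)
t=0.400: state=(2.546)
t=0.600: state=(2.966)
t=0.800: state=(3.430)
t=1.000: state=(3.934)
t=1.200: state=(4.473)
t=1.400: state=(5.038)
t=1.600: state=(5.619)
t=1.640: state=(5.737)
next step: t=1.660: state=(5.795) — x has crossed 5.74
linear interpolation between t=1.640 (5.73670) and t=1.660 (5.79543) → t≈1.641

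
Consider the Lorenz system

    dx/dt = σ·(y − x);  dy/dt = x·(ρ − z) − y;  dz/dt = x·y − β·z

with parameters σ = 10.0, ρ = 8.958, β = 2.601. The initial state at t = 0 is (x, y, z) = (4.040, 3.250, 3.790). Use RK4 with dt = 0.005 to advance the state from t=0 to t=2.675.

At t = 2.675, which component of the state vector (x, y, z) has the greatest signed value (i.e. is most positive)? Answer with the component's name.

largest component: z

t=0.000: state=(4.040, 3.250, 3.790)
step 1 (dt=0.005): k1=(-7.900, 17.629, 3.272), k2=(-7.262, 17.450, 3.364), k3=(-7.282, 17.457, 3.367), k4=(-6.663, 17.286, 3.460); state += dt/6·(k1+2k2+2k3+k4)
t=0.005: state=(4.004, 3.337, 3.807)
t=0.010: state=(3.973, 3.423, 3.825)
t=0.015: state=(3.948, 3.507, 3.843)
continuing one RK4 step at a time; state shown every 20 steps (Δt=0.1):
t=0.100: state=(4.127, 4.799, 4.350)
t=0.200: state=(5.044, 6.091, 5.578)
t=0.300: state=(6.010, 6.788, 7.509)
t=0.400: state=(6.412, 6.377, 9.482)
t=0.500: state=(5.941, 5.098, 10.469)
t=0.600: state=(4.928, 3.855, 10.192)
t=0.700: state=(3.964, 3.161, 9.197)
t=0.800: state=(3.366, 2.974, 8.056)
t=0.900: state=(3.160, 3.126, 7.073)
t=1.000: state=(3.272, 3.517, 6.385)
t=1.100: state=(3.629, 4.087, 6.076)
t=1.200: state=(4.162, 4.754, 6.208)
t=1.300: state=(4.767, 5.357, 6.793)
t=1.400: state=(5.275, 5.667, 7.707)
t=1.500: state=(5.494, 5.521, 8.629)
t=1.600: state=(5.332, 5.001, 9.177)
t=1.700: state=(4.896, 4.394, 9.186)
t=1.800: state=(4.405, 3.955, 8.776)
t=1.900: state=(4.039, 3.768, 8.185)
t=2.000: state=(3.872, 3.809, 7.617)
t=2.100: state=(3.904, 4.025, 7.206)
t=2.200: state=(4.096, 4.349, 7.029)
t=2.300: state=(4.388, 4.705, 7.115)
t=2.400: state=(4.700, 4.991, 7.436)
t=2.500: state=(4.938, 5.111, 7.891)
t=2.600: state=(5.025, 5.023, 8.320)
t=2.675: state=(4.975, 4.849, 8.531)
compare at T: x=4.975, y=4.849, z=8.531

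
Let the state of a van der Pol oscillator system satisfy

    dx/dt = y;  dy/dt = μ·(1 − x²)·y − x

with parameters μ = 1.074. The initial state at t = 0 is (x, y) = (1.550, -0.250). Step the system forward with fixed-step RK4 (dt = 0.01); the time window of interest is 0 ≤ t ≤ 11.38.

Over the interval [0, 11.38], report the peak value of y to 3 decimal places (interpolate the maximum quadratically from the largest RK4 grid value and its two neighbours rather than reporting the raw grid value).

t=0.000: state=(1.550, -0.250)
step 1 (dt=0.01): k1=(-0.250, -1.173), k2=(-0.256, -1.164), k3=(-0.256, -1.164), k4=(-0.262, -1.156); state += dt/6·(k1+2k2+2k3+k4)
t=0.010: state=(1.547, -0.262)
t=0.020: state=(1.545, -0.273)
t=0.030: state=(1.542, -0.284)
continuing one RK4 step at a time; state shown every 50 steps (Δt=0.5):
t=0.500: state=(1.305, -0.698)
t=1.000: state=(0.849, -1.160)
t=1.500: state=(0.077, -2.019)
t=2.000: state=(-1.150, -2.537)
t=2.500: state=(-1.936, -0.511)
t=3.000: state=(-1.910, 0.394)
t=3.500: state=(-1.640, 0.661)
t=4.000: state=(-1.248, 0.926)
t=4.500: state=(-0.672, 1.448)
t=5.000: state=(0.294, 2.484)
t=5.500: state=(1.575, 1.995)
t=6.000: state=(2.009, 0.018)
t=6.500: state=(1.856, -0.508)
t=7.000: state=(1.545, -0.729)
t=7.500: state=(1.112, -1.037)
t=8.000: state=(0.452, -1.691)
t=8.500: state=(-0.663, -2.721)
t=9.000: state=(-1.808, -1.290)
t=9.500: state=(-1.994, 0.216)
t=10.000: state=(-1.780, 0.575)
t=10.500: state=(-1.438, 0.798)
t=11.000: state=(-0.957, 1.170)
t=11.380: state=(-0.417, 1.730)
largest grid value and its neighbours: y(5.200)=2.75180, y(5.210)=2.75222, y(5.220)=2.75098
parabola through these three points peaks at t≈5.208 with y≈2.75227

max y = 2.752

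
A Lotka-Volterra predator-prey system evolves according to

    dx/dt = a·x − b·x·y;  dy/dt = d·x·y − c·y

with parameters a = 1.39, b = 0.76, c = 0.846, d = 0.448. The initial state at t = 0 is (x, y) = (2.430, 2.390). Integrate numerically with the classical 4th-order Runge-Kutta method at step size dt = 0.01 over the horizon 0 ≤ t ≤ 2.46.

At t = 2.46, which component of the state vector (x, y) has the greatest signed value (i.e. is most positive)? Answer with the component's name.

largest component: y

t=0.000: state=(2.430, 2.390)
step 1 (dt=0.01): k1=(-1.036, 0.580), k2=(-1.039, 0.575), k3=(-1.039, 0.575), k4=(-1.042, 0.570); state += dt/6·(k1+2k2+2k3+k4)
t=0.010: state=(2.420, 2.396)
t=0.020: state=(2.409, 2.401)
t=0.030: state=(2.399, 2.407)
continuing one RK4 step at a time; state shown every 10 steps (Δt=0.1):
t=0.100: state=(2.324, 2.443)
t=0.200: state=(2.214, 2.485)
t=0.300: state=(2.104, 2.515)
t=0.400: state=(1.995, 2.533)
t=0.500: state=(1.891, 2.540)
t=0.600: state=(1.792, 2.534)
t=0.700: state=(1.699, 2.518)
t=0.800: state=(1.614, 2.492)
t=0.900: state=(1.537, 2.457)
t=1.000: state=(1.467, 2.415)
t=1.100: state=(1.406, 2.366)
t=1.200: state=(1.352, 2.313)
t=1.300: state=(1.306, 2.256)
t=1.400: state=(1.267, 2.196)
t=1.500: state=(1.236, 2.134)
t=1.600: state=(1.210, 2.071)
t=1.700: state=(1.191, 2.008)
t=1.800: state=(1.178, 1.946)
t=1.900: state=(1.170, 1.884)
t=2.000: state=(1.168, 1.825)
t=2.100: state=(1.171, 1.767)
t=2.200: state=(1.179, 1.711)
t=2.300: state=(1.192, 1.658)
t=2.400: state=(1.210, 1.608)
t=2.460: state=(1.223, 1.579)
compare at T: x=1.223, y=1.579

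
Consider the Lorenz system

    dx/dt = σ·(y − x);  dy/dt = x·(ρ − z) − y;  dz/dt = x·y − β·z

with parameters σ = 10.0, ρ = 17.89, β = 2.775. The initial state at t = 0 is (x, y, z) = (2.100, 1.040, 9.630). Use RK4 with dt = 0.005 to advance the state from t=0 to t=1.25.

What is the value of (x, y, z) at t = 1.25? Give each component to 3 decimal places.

t=0.000: state=(2.100, 1.040, 9.630)
step 1 (dt=0.005): k1=(-10.600, 16.306, -24.539), k2=(-9.927, 16.174, -24.312), k3=(-9.947, 16.187, -24.312), k4=(-9.293, 16.063, -24.088); state += dt/6·(k1+2k2+2k3+k4)
t=0.005: state=(2.050, 1.121, 9.508)
t=0.010: state=(2.007, 1.201, 9.389)
t=0.015: state=(1.970, 1.280, 9.272)
continuing one RK4 step at a time; state shown every 10 steps (Δt=0.05):
t=0.050: state=(1.851, 1.821, 8.512)
t=0.100: state=(2.011, 2.648, 7.608)
t=0.150: state=(2.471, 3.671, 6.951)
t=0.200: state=(3.219, 5.026, 6.626)
t=0.250: state=(4.297, 6.824, 6.807)
t=0.300: state=(5.760, 9.087, 7.797)
t=0.350: state=(7.601, 11.579, 10.035)
t=0.400: state=(9.620, 13.531, 13.860)
t=0.450: state=(11.263, 13.637, 18.843)
t=0.500: state=(11.736, 11.090, 23.208)
t=0.550: state=(10.622, 6.992, 24.979)
t=0.600: state=(8.399, 3.478, 24.035)
t=0.650: state=(5.997, 1.525, 21.724)
t=0.700: state=(4.056, 0.815, 19.166)
t=0.750: state=(2.754, 0.753, 16.800)
t=0.800: state=(2.005, 0.957, 14.715)
t=0.850: state=(1.657, 1.269, 12.901)
t=0.900: state=(1.585, 1.659, 11.339)
t=0.950: state=(1.716, 2.156, 10.016)
t=1.000: state=(2.023, 2.817, 8.934)
t=1.050: state=(2.518, 3.714, 8.121)
t=1.100: state=(3.236, 4.934, 7.649)
t=1.150: state=(4.236, 6.557, 7.659)
t=1.200: state=(5.571, 8.596, 8.405)
t=1.250: state=(7.244, 10.864, 10.247)

(x, y, z) = (7.244, 10.864, 10.247)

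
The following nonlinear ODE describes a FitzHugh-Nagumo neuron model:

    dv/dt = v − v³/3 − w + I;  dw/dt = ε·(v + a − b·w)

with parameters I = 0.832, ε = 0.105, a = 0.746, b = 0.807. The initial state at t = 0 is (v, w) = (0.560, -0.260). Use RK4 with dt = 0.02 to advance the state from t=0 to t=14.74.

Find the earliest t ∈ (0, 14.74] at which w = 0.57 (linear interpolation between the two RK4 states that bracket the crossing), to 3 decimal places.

t = 3.303

t=0.000: state=(0.560, -0.260)
step 1 (dt=0.02): k1=(1.593, 0.159), k2=(1.603, 0.161), k3=(1.603, 0.161), k4=(1.612, 0.162); state += dt/6·(k1+2k2+2k3+k4)
t=0.020: state=(0.592, -0.257)
t=0.040: state=(0.624, -0.254)
t=0.060: state=(0.657, -0.250)
continuing one RK4 step at a time; state shown every 25 steps (Δt=0.5):
t=0.500: state=(1.387, -0.160)
t=1.000: state=(1.885, -0.029)
t=1.500: state=(2.001, 0.111)
t=2.000: state=(1.992, 0.248)
t=2.500: state=(1.955, 0.377)
t=3.000: state=(1.913, 0.500)
t=3.300: state=(1.886, 0.569)
next step: t=3.320: state=(1.885, 0.574) — w has crossed 0.57
linear interpolation between t=3.300 (0.56934) and t=3.320 (0.57390) → t≈3.303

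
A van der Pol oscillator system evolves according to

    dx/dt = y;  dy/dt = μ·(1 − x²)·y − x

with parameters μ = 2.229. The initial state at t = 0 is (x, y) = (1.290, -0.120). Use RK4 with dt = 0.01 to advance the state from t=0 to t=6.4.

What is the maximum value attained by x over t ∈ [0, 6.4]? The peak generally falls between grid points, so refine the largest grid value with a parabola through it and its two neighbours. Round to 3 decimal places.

t=0.000: state=(1.290, -0.120)
step 1 (dt=0.01): k1=(-0.120, -1.112), k2=(-0.126, -1.104), k3=(-0.126, -1.104), k4=(-0.131, -1.096); state += dt/6·(k1+2k2+2k3+k4)
t=0.010: state=(1.289, -0.131)
t=0.020: state=(1.287, -0.142)
t=0.030: state=(1.286, -0.153)
continuing one RK4 step at a time; state shown every 25 steps (Δt=0.25):
t=0.250: state=(1.229, -0.356)
t=0.500: state=(1.115, -0.555)
t=0.750: state=(0.949, -0.789)
t=1.000: state=(0.709, -1.163)
t=1.250: state=(0.338, -1.888)
t=1.500: state=(-0.292, -3.259)
t=1.750: state=(-1.238, -3.789)
t=2.000: state=(-1.884, -1.263)
t=2.250: state=(-2.007, -0.011)
t=2.500: state=(-1.969, 0.242)
t=2.750: state=(-1.900, 0.302)
t=3.000: state=(-1.821, 0.332)
t=3.250: state=(-1.734, 0.360)
t=3.500: state=(-1.640, 0.394)
t=3.750: state=(-1.536, 0.439)
t=4.000: state=(-1.419, 0.500)
t=4.250: state=(-1.284, 0.588)
t=4.500: state=(-1.121, 0.727)
t=4.750: state=(-0.912, 0.965)
t=5.000: state=(-0.620, 1.423)
t=5.250: state=(-0.160, 2.378)
t=5.500: state=(0.624, 3.892)
t=5.750: state=(1.579, 2.996)
t=6.000: state=(1.986, 0.552)
t=6.250: state=(2.014, -0.141)
t=6.400: state=(1.984, -0.241)
largest grid value and its neighbours: x(6.150)=2.02123, x(6.160)=2.02123, x(6.170)=2.02104
parabola through these three points peaks at t≈6.155 with x≈2.02125

max x = 2.021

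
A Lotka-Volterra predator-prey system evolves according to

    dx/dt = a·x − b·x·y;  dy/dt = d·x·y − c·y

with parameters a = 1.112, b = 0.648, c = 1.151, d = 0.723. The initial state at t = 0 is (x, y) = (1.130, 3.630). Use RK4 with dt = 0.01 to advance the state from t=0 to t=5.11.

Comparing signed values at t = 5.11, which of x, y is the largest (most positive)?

largest component: x

t=0.000: state=(1.130, 3.630)
step 1 (dt=0.01): k1=(-1.401, -1.212), k2=(-1.388, -1.229), k3=(-1.388, -1.229), k4=(-1.375, -1.245); state += dt/6·(k1+2k2+2k3+k4)
t=0.010: state=(1.116, 3.618)
t=0.020: state=(1.102, 3.605)
t=0.030: state=(1.089, 3.592)
continuing one RK4 step at a time; state shown every 20 steps (Δt=0.2):
t=0.200: state=(0.898, 3.335)
t=0.400: state=(0.745, 2.981)
t=0.600: state=(0.647, 2.617)
t=0.800: state=(0.589, 2.273)
t=1.000: state=(0.559, 1.961)
t=1.200: state=(0.552, 1.688)
t=1.400: state=(0.563, 1.453)
t=1.600: state=(0.590, 1.254)
t=1.800: state=(0.633, 1.088)
t=2.000: state=(0.693, 0.951)
t=2.200: state=(0.771, 0.840)
t=2.400: state=(0.869, 0.751)
t=2.600: state=(0.990, 0.682)
t=2.800: state=(1.135, 0.632)
t=3.000: state=(1.310, 0.599)
t=3.200: state=(1.516, 0.583)
t=3.400: state=(1.755, 0.586)
t=3.600: state=(2.029, 0.612)
t=3.800: state=(2.334, 0.667)
t=4.000: state=(2.659, 0.760)
t=4.200: state=(2.984, 0.908)
t=4.400: state=(3.268, 1.134)
t=4.600: state=(3.454, 1.467)
t=4.800: state=(3.467, 1.926)
t=5.000: state=(3.255, 2.495)
t=5.110: state=(3.043, 2.825)
compare at T: x=3.043, y=2.825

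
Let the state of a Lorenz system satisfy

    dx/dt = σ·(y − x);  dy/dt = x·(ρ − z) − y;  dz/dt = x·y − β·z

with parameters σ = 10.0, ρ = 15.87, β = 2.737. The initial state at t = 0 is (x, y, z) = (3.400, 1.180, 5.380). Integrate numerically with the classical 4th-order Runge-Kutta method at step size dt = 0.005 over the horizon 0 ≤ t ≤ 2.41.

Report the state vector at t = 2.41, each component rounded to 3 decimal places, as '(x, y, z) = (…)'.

t=0.000: state=(3.400, 1.180, 5.380)
step 1 (dt=0.005): k1=(-22.200, 34.486, -10.713), k2=(-20.783, 33.907, -10.417), k3=(-20.833, 33.943, -10.419), k4=(-19.461, 33.395, -10.134); state += dt/6·(k1+2k2+2k3+k4)
t=0.005: state=(3.296, 1.350, 5.328)
t=0.010: state=(3.205, 1.514, 5.279)
t=0.015: state=(3.127, 1.674, 5.232)
continuing one RK4 step at a time; state shown every 20 steps (Δt=0.1):
t=0.100: state=(3.108, 4.156, 4.810)
t=0.200: state=(5.038, 7.789, 5.777)
t=0.300: state=(8.405, 12.089, 10.440)
t=0.400: state=(11.070, 11.812, 19.050)
t=0.500: state=(9.135, 5.081, 22.310)
t=0.600: state=(4.911, 1.272, 18.692)
t=0.700: state=(2.374, 0.862, 14.497)
t=0.800: state=(1.567, 1.313, 11.196)
t=0.900: state=(1.669, 2.081, 8.746)
t=1.000: state=(2.376, 3.401, 7.130)
t=1.100: state=(3.811, 5.711, 6.651)
t=1.200: state=(6.248, 9.193, 8.381)
t=1.300: state=(9.273, 11.906, 13.904)
t=1.400: state=(10.273, 9.201, 20.312)
t=1.500: state=(7.544, 3.893, 20.534)
t=1.600: state=(4.302, 1.815, 16.938)
t=1.700: state=(2.688, 1.850, 13.388)
t=1.800: state=(2.405, 2.592, 10.653)
t=1.900: state=(2.972, 3.910, 8.852)
t=2.000: state=(4.311, 6.075, 8.317)
t=2.100: state=(6.490, 9.013, 9.946)
t=2.200: state=(8.921, 10.868, 14.582)
t=2.300: state=(9.524, 8.539, 19.398)
t=2.400: state=(7.332, 4.455, 19.527)
t=2.410: state=(7.043, 4.157, 19.305)

(x, y, z) = (7.043, 4.157, 19.305)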